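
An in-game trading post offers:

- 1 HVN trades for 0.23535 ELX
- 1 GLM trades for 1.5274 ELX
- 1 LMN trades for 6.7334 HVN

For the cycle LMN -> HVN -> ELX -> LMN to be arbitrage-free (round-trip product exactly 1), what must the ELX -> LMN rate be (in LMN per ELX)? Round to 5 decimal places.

Known legs of the cycle: 6.7334 × 0.23535 = 1.58470569
For no arbitrage the full-cycle product must be 1, so the missing rate is 1 / 1.58470569 ≈ 0.6310320.

0.63103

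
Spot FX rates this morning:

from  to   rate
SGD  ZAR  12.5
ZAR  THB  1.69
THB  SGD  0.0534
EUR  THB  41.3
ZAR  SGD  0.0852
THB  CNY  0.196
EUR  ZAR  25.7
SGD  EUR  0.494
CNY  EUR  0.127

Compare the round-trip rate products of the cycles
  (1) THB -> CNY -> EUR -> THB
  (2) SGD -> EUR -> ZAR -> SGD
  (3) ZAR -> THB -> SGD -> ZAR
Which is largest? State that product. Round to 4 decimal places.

1.1281

(1) 0.196 × 0.127 × 41.3 = 1.02804
(2) 0.494 × 25.7 × 0.0852 = 1.08168
(3) 1.69 × 0.0534 × 12.5 = 1.12808
Highest is cycle (3) at 1.1281 (>1, arbitrage).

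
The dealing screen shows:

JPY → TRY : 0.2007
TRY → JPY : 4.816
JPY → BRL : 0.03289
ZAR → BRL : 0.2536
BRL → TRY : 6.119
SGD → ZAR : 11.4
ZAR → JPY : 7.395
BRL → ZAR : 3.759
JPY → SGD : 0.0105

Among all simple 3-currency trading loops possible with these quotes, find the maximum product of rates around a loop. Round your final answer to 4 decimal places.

JPY→BRL→TRY→JPY: 0.03289 × 6.119 × 4.816 = 0.96924
JPY→BRL→ZAR→JPY: 0.03289 × 3.759 × 7.395 = 0.91427
SGD→ZAR→JPY→SGD: 11.4 × 7.395 × 0.0105 = 0.88518
Maximum is JPY→BRL→TRY→JPY at 0.9692; no arbitrage — every cycle loses value.

0.9692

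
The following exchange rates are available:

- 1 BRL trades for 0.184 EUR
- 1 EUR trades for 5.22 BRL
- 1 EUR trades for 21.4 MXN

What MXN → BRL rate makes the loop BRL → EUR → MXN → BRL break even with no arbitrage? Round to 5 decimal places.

Known legs of the cycle: 0.184 × 21.4 = 3.9376
For no arbitrage the full-cycle product must be 1, so the missing rate is 1 / 3.9376 ≈ 0.2539618.

0.25396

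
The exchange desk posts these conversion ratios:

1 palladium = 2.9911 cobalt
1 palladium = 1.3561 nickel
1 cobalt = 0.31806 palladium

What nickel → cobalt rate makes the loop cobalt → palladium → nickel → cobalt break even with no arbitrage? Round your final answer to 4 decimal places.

Known legs of the cycle: 0.31806 × 1.3561 = 0.431321166
For no arbitrage the full-cycle product must be 1, so the missing rate is 1 / 0.431321166 ≈ 2.318458.

2.3185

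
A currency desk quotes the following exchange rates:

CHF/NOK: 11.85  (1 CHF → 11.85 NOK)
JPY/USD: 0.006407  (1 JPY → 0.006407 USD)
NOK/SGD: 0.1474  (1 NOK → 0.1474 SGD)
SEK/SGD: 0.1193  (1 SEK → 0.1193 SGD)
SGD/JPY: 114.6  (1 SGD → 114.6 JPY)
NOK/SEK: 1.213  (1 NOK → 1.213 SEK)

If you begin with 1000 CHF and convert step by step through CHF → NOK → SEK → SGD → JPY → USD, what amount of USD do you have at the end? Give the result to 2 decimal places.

1000 CHF × 11.85 = 11850 NOK
11850 NOK × 1.213 = 14374.05 SEK
14374.05 SEK × 0.1193 = 1714.824165 SGD
1714.824165 SGD × 114.6 = 196518.849309 JPY
196518.849309 JPY × 0.006407 = 1259.096267522763 USD

1259.10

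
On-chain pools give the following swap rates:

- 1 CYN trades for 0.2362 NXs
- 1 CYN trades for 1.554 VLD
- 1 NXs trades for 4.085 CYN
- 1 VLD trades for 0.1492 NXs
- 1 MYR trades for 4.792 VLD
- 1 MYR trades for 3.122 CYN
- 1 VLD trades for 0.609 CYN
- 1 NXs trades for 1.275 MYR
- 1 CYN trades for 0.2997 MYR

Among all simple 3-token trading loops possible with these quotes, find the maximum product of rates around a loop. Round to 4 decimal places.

CYN→VLD→NXs→CYN: 1.554 × 0.1492 × 4.085 = 0.94714
CYN→NXs→MYR→CYN: 0.2362 × 1.275 × 3.122 = 0.94021
VLD→NXs→MYR→VLD: 0.1492 × 1.275 × 4.792 = 0.91158
CYN→MYR→VLD→CYN: 0.2997 × 4.792 × 0.609 = 0.87462
Maximum is CYN→VLD→NXs→CYN at 0.9471; no arbitrage — every cycle loses value.

0.9471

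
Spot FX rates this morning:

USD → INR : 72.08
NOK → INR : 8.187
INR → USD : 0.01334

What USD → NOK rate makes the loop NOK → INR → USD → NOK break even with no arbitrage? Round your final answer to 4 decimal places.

Known legs of the cycle: 8.187 × 0.01334 = 0.10921458
For no arbitrage the full-cycle product must be 1, so the missing rate is 1 / 0.10921458 ≈ 9.156287.

9.1563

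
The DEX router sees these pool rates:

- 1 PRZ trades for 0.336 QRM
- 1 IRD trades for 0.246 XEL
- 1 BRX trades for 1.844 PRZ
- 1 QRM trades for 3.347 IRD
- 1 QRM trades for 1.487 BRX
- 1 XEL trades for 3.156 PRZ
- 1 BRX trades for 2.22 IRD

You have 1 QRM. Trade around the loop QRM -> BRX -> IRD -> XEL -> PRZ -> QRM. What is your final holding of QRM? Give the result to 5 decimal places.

1 QRM × 1.487 = 1.487 BRX
1.487 BRX × 2.22 = 3.30114 IRD
3.30114 IRD × 0.246 = 0.81208044 XEL
0.81208044 XEL × 3.156 = 2.56292586864 PRZ
2.56292586864 PRZ × 0.336 = 0.86114309186304 QRM

0.86114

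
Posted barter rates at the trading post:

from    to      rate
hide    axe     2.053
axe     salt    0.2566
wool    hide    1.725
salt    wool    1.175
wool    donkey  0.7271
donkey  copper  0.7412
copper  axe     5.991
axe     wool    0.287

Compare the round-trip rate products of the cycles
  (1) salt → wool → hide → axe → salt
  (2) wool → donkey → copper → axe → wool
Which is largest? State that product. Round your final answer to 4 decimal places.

1.0678

(1) 1.175 × 1.725 × 2.053 × 0.2566 = 1.06776
(2) 0.7271 × 0.7412 × 5.991 × 0.287 = 0.92664
Highest is cycle (1) at 1.0678 (>1, arbitrage).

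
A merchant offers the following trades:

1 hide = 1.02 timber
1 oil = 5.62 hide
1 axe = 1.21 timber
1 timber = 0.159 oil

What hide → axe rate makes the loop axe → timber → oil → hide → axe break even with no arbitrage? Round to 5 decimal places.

0.92487

Known legs of the cycle: 1.21 × 0.159 × 5.62 = 1.0812318
For no arbitrage the full-cycle product must be 1, so the missing rate is 1 / 1.0812318 ≈ 0.9248711.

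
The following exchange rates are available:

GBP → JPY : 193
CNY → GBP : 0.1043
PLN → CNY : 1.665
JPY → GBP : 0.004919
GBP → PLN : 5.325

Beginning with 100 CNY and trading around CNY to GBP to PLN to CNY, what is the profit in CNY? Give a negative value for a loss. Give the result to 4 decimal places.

-7.5263

100 CNY × 0.1043 = 10.43 GBP
10.43 GBP × 5.325 = 55.53975 PLN
55.53975 PLN × 1.665 = 92.47368375 CNY
Net change: 92.47368375 − 100 = -7.52631625 CNY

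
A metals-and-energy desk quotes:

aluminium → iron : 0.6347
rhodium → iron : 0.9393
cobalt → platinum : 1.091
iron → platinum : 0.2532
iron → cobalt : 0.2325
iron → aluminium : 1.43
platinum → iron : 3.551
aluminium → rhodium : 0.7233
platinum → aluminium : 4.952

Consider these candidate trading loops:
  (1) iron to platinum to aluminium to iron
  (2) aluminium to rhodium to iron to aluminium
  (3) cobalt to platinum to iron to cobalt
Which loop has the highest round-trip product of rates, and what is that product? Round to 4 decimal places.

0.9715

(1) 0.2532 × 4.952 × 0.6347 = 0.79582
(2) 0.7233 × 0.9393 × 1.43 = 0.97154
(3) 1.091 × 3.551 × 0.2325 = 0.90074
Highest is cycle (2) at 0.9715 (≤1, no arbitrage).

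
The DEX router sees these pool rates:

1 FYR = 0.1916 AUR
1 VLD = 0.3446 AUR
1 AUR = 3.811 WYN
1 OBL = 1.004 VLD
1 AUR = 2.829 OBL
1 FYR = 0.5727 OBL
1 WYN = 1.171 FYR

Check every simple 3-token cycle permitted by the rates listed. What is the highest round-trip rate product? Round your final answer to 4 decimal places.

VLD→AUR→OBL→VLD: 0.3446 × 2.829 × 1.004 = 0.97877
FYR→AUR→WYN→FYR: 0.1916 × 3.811 × 1.171 = 0.85505
Maximum is VLD→AUR→OBL→VLD at 0.9788; no arbitrage — every cycle loses value.

0.9788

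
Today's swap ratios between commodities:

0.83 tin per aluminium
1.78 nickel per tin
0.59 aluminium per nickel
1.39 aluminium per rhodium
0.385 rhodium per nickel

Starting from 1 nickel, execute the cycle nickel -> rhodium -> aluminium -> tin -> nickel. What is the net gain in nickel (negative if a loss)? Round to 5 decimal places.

-0.20937

1 nickel × 0.385 = 0.385 rhodium
0.385 rhodium × 1.39 = 0.53515 aluminium
0.53515 aluminium × 0.83 = 0.4441745 tin
0.4441745 tin × 1.78 = 0.79063061 nickel
Net change: 0.79063061 − 1 = -0.20936939 nickel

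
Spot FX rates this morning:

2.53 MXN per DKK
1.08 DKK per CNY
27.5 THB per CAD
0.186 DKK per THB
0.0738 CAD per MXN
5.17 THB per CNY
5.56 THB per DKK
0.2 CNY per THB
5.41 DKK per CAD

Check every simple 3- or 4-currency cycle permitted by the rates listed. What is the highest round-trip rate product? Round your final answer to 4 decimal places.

DKK→THB→CNY→DKK: 5.56 × 0.2 × 1.08 = 1.20096
CAD→DKK→MXN→CAD: 5.41 × 2.53 × 0.0738 = 1.01012
CAD→THB→DKK→MXN→CAD: 27.5 × 0.186 × 2.53 × 0.0738 = 0.95504
Maximum is DKK→THB→CNY→DKK at 1.2010; arbitrage exists.

1.2010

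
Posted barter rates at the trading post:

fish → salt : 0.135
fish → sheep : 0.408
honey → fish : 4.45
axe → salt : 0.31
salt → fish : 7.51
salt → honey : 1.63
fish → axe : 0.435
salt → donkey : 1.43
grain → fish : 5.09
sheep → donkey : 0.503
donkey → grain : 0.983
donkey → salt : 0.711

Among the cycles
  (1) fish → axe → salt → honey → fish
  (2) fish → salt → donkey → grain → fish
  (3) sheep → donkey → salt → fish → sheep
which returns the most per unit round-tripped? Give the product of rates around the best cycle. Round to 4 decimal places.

(1) 0.435 × 0.31 × 1.63 × 4.45 = 0.97813
(2) 0.135 × 1.43 × 0.983 × 5.09 = 0.96592
(3) 0.503 × 0.711 × 7.51 × 0.408 = 1.09582
Highest is cycle (3) at 1.0958 (>1, arbitrage).

1.0958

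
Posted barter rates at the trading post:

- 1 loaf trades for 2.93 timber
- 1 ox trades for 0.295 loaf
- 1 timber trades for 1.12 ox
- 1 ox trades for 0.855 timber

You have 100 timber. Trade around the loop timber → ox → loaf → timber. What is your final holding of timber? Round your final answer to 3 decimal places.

100 timber × 1.12 = 112 ox
112 ox × 0.295 = 33.04 loaf
33.04 loaf × 2.93 = 96.8072 timber

96.807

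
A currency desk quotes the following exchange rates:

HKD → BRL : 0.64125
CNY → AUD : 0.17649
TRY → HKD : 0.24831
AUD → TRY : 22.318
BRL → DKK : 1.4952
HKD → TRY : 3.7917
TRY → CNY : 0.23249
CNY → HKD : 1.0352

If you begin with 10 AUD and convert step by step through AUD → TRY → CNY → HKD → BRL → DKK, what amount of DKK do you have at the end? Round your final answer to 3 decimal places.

51.500

10 AUD × 22.318 = 223.18 TRY
223.18 TRY × 0.23249 = 51.8871182 CNY
51.8871182 CNY × 1.0352 = 53.71354476064 HKD
53.71354476064 HKD × 0.64125 = 34.4438105777604 BRL
34.4438105777604 BRL × 1.4952 = 51.50038557586735008 DKK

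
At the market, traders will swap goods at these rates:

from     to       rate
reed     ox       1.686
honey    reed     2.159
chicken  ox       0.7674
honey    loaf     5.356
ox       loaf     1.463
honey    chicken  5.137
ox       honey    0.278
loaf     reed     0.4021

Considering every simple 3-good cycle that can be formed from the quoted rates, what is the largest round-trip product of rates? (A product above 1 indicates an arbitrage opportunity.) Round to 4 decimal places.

chicken→ox→honey→chicken: 0.7674 × 0.278 × 5.137 = 1.09591
honey→reed→ox→honey: 2.159 × 1.686 × 0.278 = 1.01194
reed→ox→loaf→reed: 1.686 × 1.463 × 0.4021 = 0.99183
Maximum is chicken→ox→honey→chicken at 1.0959; arbitrage exists.

1.0959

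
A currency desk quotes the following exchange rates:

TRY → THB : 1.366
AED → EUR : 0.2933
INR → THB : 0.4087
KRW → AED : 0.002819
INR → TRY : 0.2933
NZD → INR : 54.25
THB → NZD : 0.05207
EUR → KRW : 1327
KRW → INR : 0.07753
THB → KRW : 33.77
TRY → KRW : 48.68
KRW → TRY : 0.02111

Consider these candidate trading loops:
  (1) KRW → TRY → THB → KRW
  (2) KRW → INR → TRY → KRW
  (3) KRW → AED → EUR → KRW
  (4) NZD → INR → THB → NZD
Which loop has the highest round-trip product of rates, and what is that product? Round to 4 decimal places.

1.1545

(1) 0.02111 × 1.366 × 33.77 = 0.97380
(2) 0.07753 × 0.2933 × 48.68 = 1.10696
(3) 0.002819 × 0.2933 × 1327 = 1.09718
(4) 54.25 × 0.4087 × 0.05207 = 1.15449
Highest is cycle (4) at 1.1545 (>1, arbitrage).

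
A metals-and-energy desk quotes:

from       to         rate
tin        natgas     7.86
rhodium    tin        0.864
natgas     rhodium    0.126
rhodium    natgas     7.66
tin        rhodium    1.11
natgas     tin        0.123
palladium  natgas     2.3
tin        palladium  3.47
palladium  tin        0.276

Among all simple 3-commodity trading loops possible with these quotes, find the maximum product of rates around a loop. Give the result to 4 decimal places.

natgas→tin→rhodium→natgas: 0.123 × 1.11 × 7.66 = 1.04582
natgas→tin→palladium→natgas: 0.123 × 3.47 × 2.3 = 0.98166
natgas→rhodium→tin→natgas: 0.126 × 0.864 × 7.86 = 0.85567
Maximum is natgas→tin→rhodium→natgas at 1.0458; arbitrage exists.

1.0458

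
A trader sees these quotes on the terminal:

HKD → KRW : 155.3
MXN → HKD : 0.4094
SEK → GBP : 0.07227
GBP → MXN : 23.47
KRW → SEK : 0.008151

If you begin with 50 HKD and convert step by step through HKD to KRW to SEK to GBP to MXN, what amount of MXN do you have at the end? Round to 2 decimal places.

50 HKD × 155.3 = 7765 KRW
7765 KRW × 0.008151 = 63.292515 SEK
63.292515 SEK × 0.07227 = 4.57415005905 GBP
4.57415005905 GBP × 23.47 = 107.3553018859035 MXN

107.36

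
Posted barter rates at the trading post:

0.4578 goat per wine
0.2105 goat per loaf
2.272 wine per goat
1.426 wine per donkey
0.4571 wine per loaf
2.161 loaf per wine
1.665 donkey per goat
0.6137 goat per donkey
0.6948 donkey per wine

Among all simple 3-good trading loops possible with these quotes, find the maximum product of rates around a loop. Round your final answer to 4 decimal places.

1.0869

donkey→wine→goat→donkey: 1.426 × 0.4578 × 1.665 = 1.08695
loaf→goat→wine→loaf: 0.2105 × 2.272 × 2.161 = 1.03351
donkey→goat→wine→donkey: 0.6137 × 2.272 × 0.6948 = 0.96878
Maximum is donkey→wine→goat→donkey at 1.0869; arbitrage exists.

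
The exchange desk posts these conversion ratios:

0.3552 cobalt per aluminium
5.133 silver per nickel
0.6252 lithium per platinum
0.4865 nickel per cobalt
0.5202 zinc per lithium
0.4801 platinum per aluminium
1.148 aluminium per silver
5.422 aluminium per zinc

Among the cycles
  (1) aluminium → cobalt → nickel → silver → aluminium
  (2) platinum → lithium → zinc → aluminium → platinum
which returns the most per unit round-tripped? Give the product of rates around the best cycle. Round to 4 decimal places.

(1) 0.3552 × 0.4865 × 5.133 × 1.148 = 1.01828
(2) 0.6252 × 0.5202 × 5.422 × 0.4801 = 0.84660
Highest is cycle (1) at 1.0183 (>1, arbitrage).

1.0183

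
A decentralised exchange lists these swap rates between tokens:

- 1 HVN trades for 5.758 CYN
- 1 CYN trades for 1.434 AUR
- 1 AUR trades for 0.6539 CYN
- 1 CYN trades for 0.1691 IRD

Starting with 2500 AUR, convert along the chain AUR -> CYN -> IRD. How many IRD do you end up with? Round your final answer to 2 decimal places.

2500 AUR × 0.6539 = 1634.75 CYN
1634.75 CYN × 0.1691 = 276.436225 IRD

276.44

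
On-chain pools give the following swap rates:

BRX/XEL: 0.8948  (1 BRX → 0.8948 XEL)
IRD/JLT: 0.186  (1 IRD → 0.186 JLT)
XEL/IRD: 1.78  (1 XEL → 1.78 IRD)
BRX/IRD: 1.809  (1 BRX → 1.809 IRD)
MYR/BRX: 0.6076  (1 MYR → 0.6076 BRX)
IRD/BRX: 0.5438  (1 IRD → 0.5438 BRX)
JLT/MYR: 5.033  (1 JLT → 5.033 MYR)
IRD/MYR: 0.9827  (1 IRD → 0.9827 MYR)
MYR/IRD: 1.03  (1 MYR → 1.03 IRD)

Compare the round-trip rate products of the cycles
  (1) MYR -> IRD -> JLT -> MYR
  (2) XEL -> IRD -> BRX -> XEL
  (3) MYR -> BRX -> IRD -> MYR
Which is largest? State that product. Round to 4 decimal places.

(1) 1.03 × 0.186 × 5.033 = 0.96422
(2) 1.78 × 0.5438 × 0.8948 = 0.86613
(3) 0.6076 × 1.809 × 0.9827 = 1.08013
Highest is cycle (3) at 1.0801 (>1, arbitrage).

1.0801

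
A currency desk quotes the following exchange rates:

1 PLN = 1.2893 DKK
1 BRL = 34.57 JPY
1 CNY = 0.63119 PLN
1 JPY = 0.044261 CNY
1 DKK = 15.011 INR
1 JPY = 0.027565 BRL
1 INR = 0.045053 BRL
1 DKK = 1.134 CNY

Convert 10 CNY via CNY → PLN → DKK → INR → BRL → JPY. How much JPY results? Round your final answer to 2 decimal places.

190.26

10 CNY × 0.63119 = 6.3119 PLN
6.3119 PLN × 1.2893 = 8.13793267 DKK
8.13793267 DKK × 15.011 = 122.15850730937 INR
122.15850730937 INR × 0.045053 = 5.50360722980904661 BRL
5.50360722980904661 BRL × 34.57 = 190.2597019344987413077 JPY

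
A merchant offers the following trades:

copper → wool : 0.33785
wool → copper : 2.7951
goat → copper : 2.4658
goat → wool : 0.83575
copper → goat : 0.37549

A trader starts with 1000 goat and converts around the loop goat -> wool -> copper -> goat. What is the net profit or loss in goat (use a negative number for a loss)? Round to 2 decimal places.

-122.85

1000 goat × 0.83575 = 835.75 wool
835.75 wool × 2.7951 = 2336.004825 copper
2336.004825 copper × 0.37549 = 877.14645173925 goat
Net change: 877.14645173925 − 1000 = -122.85354826075 goat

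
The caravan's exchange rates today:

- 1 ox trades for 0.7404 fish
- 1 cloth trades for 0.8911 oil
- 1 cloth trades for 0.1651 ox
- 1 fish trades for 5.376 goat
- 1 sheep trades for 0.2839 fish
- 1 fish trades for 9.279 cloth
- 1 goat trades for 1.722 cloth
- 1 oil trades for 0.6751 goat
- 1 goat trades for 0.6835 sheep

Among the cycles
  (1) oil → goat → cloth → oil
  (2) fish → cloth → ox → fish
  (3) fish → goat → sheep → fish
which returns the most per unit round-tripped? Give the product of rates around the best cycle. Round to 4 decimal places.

(1) 0.6751 × 1.722 × 0.8911 = 1.03592
(2) 9.279 × 0.1651 × 0.7404 = 1.13427
(3) 5.376 × 0.6835 × 0.2839 = 1.04319
Highest is cycle (2) at 1.1343 (>1, arbitrage).

1.1343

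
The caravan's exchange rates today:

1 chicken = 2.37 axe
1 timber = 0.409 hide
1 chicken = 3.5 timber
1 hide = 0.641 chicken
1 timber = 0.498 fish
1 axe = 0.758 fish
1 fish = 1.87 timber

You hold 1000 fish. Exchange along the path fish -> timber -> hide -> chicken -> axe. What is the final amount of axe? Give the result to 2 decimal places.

1000 fish × 1.87 = 1870 timber
1870 timber × 0.409 = 764.83 hide
764.83 hide × 0.641 = 490.25603 chicken
490.25603 chicken × 2.37 = 1161.9067911 axe

1161.91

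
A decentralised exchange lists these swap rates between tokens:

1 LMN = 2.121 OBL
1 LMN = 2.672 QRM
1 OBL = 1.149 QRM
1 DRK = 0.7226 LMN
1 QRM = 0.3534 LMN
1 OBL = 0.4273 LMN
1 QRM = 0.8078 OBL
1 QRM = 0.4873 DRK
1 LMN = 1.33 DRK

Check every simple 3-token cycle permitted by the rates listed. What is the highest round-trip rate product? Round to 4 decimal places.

0.9409

DRK→LMN→QRM→DRK: 0.7226 × 2.672 × 0.4873 = 0.94087
OBL→LMN→QRM→OBL: 0.4273 × 2.672 × 0.8078 = 0.92230
OBL→QRM→LMN→OBL: 1.149 × 0.3534 × 2.121 = 0.86125
Maximum is DRK→LMN→QRM→DRK at 0.9409; no arbitrage — every cycle loses value.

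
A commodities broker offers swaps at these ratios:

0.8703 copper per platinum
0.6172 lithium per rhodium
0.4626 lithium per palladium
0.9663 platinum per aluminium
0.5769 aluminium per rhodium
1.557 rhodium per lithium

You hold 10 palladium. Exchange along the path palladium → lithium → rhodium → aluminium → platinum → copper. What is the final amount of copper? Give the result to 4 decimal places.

3.4944

10 palladium × 0.4626 = 4.626 lithium
4.626 lithium × 1.557 = 7.202682 rhodium
7.202682 rhodium × 0.5769 = 4.1552272458 aluminium
4.1552272458 aluminium × 0.9663 = 4.01519608761654 platinum
4.01519608761654 platinum × 0.8703 = 3.494425155052674762 copper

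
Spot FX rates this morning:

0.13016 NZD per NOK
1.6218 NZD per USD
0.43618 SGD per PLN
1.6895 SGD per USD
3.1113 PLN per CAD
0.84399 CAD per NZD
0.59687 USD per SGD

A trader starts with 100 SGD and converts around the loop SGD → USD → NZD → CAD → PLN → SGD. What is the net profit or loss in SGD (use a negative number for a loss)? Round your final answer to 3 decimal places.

10.872

100 SGD × 0.59687 = 59.687 USD
59.687 USD × 1.6218 = 96.8003766 NZD
96.8003766 NZD × 0.84399 = 81.698549846634 CAD
81.698549846634 CAD × 3.1113 = 254.1886981378323642 PLN
254.1886981378323642 PLN × 0.43618 = 110.872026353759720616756 SGD
Net change: 110.872026353759720616756 − 100 = 10.872026353759720616756 SGD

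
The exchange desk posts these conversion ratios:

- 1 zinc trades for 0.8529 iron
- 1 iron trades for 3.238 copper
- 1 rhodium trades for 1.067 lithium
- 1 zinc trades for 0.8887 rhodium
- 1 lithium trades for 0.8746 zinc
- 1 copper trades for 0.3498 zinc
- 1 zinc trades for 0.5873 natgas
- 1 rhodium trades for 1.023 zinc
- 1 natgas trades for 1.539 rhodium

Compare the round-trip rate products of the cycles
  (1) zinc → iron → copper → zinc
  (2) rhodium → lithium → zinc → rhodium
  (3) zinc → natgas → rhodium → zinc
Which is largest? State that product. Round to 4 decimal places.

(1) 0.8529 × 3.238 × 0.3498 = 0.96604
(2) 1.067 × 0.8746 × 0.8887 = 0.82933
(3) 0.5873 × 1.539 × 1.023 = 0.92464
Highest is cycle (1) at 0.9660 (≤1, no arbitrage).

0.9660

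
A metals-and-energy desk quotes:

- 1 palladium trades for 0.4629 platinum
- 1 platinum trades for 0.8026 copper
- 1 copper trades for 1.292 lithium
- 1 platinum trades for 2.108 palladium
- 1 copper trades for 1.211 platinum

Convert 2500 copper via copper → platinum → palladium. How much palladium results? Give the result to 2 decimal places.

6381.97

2500 copper × 1.211 = 3027.5 platinum
3027.5 platinum × 2.108 = 6381.97 palladium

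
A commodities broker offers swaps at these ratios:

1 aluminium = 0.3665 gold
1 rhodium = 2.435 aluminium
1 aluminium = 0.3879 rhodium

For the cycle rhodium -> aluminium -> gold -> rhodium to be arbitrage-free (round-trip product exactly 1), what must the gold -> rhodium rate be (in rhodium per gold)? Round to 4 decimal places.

1.1205

Known legs of the cycle: 2.435 × 0.3665 = 0.8924275
For no arbitrage the full-cycle product must be 1, so the missing rate is 1 / 0.8924275 ≈ 1.120539.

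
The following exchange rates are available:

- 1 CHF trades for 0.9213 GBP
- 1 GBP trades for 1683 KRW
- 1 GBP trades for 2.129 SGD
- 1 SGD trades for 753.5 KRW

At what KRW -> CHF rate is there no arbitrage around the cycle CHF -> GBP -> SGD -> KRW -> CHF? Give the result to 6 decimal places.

0.000677

Known legs of the cycle: 0.9213 × 2.129 × 753.5 = 1477.95084195
For no arbitrage the full-cycle product must be 1, so the missing rate is 1 / 1477.95084195 ≈ 0.00067661.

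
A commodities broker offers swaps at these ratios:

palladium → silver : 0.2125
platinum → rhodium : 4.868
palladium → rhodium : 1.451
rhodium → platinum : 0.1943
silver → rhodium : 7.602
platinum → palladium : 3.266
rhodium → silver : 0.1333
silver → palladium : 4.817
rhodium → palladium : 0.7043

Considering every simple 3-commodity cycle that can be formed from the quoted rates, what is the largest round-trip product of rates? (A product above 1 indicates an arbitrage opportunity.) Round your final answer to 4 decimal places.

silver→rhodium→palladium→silver: 7.602 × 0.7043 × 0.2125 = 1.13774
silver→palladium→rhodium→silver: 4.817 × 1.451 × 0.1333 = 0.93170
platinum→palladium→rhodium→platinum: 3.266 × 1.451 × 0.1943 = 0.92078
Maximum is silver→rhodium→palladium→silver at 1.1377; arbitrage exists.

1.1377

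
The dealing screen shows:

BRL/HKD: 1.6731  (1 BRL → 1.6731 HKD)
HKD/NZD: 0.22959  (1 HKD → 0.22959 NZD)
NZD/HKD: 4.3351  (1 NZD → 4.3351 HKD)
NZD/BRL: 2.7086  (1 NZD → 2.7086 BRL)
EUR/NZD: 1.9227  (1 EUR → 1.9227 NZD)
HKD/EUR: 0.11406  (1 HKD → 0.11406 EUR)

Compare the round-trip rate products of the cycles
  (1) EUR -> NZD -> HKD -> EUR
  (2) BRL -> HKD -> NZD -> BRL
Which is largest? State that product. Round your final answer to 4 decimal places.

(1) 1.9227 × 4.3351 × 0.11406 = 0.95070
(2) 1.6731 × 0.22959 × 2.7086 = 1.04045
Highest is cycle (2) at 1.0404 (>1, arbitrage).

1.0404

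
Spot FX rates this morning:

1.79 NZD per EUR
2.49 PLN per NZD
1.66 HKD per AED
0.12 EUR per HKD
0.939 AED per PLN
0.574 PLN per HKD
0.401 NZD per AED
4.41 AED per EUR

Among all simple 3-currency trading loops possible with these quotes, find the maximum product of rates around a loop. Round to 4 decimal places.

NZD→PLN→AED→NZD: 2.49 × 0.939 × 0.401 = 0.93758
PLN→AED→HKD→PLN: 0.939 × 1.66 × 0.574 = 0.89472
EUR→AED→HKD→EUR: 4.41 × 1.66 × 0.12 = 0.87847
Maximum is NZD→PLN→AED→NZD at 0.9376; no arbitrage — every cycle loses value.

0.9376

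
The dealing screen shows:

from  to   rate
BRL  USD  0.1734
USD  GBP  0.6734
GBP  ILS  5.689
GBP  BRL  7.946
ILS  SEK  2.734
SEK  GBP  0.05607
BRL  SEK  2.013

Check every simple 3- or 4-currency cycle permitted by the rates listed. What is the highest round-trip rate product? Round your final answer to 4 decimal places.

0.9278

BRL→USD→GBP→BRL: 0.1734 × 0.6734 × 7.946 = 0.92784
BRL→SEK→GBP→BRL: 2.013 × 0.05607 × 7.946 = 0.89686
SEK→GBP→ILS→SEK: 0.05607 × 5.689 × 2.734 = 0.87210
Maximum is BRL→USD→GBP→BRL at 0.9278; no arbitrage — every cycle loses value.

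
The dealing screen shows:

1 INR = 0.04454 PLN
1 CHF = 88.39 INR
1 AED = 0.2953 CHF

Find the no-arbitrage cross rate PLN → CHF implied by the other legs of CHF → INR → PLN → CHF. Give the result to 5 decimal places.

Known legs of the cycle: 88.39 × 0.04454 = 3.9368906
For no arbitrage the full-cycle product must be 1, so the missing rate is 1 / 3.9368906 ≈ 0.2540076.

0.25401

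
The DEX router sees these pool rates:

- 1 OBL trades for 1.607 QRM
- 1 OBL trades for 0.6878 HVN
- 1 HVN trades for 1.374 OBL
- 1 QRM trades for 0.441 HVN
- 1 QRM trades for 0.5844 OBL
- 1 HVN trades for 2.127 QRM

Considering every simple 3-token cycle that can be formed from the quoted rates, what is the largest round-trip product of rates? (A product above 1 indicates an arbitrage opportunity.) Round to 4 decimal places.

0.9737

HVN→OBL→QRM→HVN: 1.374 × 1.607 × 0.441 = 0.97374
HVN→QRM→OBL→HVN: 2.127 × 0.5844 × 0.6878 = 0.85495
Maximum is HVN→OBL→QRM→HVN at 0.9737; no arbitrage — every cycle loses value.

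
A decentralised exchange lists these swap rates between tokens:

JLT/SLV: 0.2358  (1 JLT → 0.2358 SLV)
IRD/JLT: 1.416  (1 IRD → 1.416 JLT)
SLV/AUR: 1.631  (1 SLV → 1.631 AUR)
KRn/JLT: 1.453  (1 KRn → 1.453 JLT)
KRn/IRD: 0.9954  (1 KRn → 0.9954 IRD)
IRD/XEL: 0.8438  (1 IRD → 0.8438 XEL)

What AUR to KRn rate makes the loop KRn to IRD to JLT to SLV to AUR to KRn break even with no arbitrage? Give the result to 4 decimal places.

Known legs of the cycle: 0.9954 × 1.416 × 0.2358 × 1.631 = 0.54207409267872
For no arbitrage the full-cycle product must be 1, so the missing rate is 1 / 0.54207409267872 ≈ 1.844766.

1.8448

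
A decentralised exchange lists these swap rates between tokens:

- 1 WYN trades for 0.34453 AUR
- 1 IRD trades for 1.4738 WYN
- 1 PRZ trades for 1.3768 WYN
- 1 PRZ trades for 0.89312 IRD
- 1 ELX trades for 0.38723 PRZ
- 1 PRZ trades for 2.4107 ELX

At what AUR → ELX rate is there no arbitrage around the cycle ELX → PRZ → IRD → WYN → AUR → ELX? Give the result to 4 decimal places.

5.6945

Known legs of the cycle: 0.38723 × 0.89312 × 1.4738 × 0.34453 = 0.1756080447124940864
For no arbitrage the full-cycle product must be 1, so the missing rate is 1 / 0.1756080447124940864 ≈ 5.694500.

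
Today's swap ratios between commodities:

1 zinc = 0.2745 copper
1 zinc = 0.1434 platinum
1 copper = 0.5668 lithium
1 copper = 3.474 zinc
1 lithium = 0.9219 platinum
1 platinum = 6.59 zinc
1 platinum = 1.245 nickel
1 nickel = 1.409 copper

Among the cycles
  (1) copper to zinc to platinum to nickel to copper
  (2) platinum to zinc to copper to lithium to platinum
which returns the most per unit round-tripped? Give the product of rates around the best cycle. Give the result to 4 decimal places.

0.9452

(1) 3.474 × 0.1434 × 1.245 × 1.409 = 0.87390
(2) 6.59 × 0.2745 × 0.5668 × 0.9219 = 0.94524
Highest is cycle (2) at 0.9452 (≤1, no arbitrage).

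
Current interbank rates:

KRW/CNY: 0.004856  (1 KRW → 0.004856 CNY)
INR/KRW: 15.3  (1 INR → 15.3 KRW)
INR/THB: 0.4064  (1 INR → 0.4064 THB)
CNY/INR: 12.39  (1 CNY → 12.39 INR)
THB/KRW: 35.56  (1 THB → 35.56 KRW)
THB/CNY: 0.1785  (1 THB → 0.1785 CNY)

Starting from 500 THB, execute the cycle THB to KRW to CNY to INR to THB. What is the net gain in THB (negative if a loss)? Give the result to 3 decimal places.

-65.254

500 THB × 35.56 = 17780 KRW
17780 KRW × 0.004856 = 86.33968 CNY
86.33968 CNY × 12.39 = 1069.7486352 INR
1069.7486352 INR × 0.4064 = 434.74584534528 THB
Net change: 434.74584534528 − 500 = -65.25415465472 THB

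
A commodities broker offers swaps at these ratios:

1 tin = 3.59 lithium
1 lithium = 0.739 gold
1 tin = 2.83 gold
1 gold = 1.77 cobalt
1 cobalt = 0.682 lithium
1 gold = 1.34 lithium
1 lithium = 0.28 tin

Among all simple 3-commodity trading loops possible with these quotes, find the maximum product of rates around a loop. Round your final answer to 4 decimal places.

1.0618

tin→gold→lithium→tin: 2.83 × 1.34 × 0.28 = 1.06182
cobalt→lithium→gold→cobalt: 0.682 × 0.739 × 1.77 = 0.89208
Maximum is tin→gold→lithium→tin at 1.0618; arbitrage exists.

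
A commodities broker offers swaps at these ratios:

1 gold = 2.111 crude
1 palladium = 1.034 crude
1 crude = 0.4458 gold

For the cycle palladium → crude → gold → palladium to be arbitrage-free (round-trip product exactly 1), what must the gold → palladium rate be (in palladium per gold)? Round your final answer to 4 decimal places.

Known legs of the cycle: 1.034 × 0.4458 = 0.4609572
For no arbitrage the full-cycle product must be 1, so the missing rate is 1 / 0.4609572 ≈ 2.169399.

2.1694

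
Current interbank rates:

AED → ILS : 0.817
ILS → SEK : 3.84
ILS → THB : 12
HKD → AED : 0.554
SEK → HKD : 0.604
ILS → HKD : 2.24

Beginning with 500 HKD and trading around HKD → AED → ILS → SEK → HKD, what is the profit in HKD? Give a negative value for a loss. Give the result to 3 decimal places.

24.892

500 HKD × 0.554 = 277 AED
277 AED × 0.817 = 226.309 ILS
226.309 ILS × 3.84 = 869.02656 SEK
869.02656 SEK × 0.604 = 524.89204224 HKD
Net change: 524.89204224 − 500 = 24.89204224 HKD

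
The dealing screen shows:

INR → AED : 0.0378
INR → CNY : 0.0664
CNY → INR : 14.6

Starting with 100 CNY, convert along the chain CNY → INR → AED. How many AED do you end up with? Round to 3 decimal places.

100 CNY × 14.6 = 1460 INR
1460 INR × 0.0378 = 55.188 AED

55.188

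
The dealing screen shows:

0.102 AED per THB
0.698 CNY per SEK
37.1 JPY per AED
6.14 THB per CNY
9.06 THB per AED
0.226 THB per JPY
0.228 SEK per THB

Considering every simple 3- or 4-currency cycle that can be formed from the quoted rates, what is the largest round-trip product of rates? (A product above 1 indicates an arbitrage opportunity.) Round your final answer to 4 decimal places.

0.9771

THB→SEK→CNY→THB: 0.228 × 0.698 × 6.14 = 0.97714
THB→AED→JPY→THB: 0.102 × 37.1 × 0.226 = 0.85523
Maximum is THB→SEK→CNY→THB at 0.9771; no arbitrage — every cycle loses value.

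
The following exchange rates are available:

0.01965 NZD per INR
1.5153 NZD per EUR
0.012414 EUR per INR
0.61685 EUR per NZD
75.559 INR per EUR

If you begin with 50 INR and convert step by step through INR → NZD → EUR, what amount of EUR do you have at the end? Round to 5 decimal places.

50 INR × 0.01965 = 0.9825 NZD
0.9825 NZD × 0.61685 = 0.606055125 EUR

0.60606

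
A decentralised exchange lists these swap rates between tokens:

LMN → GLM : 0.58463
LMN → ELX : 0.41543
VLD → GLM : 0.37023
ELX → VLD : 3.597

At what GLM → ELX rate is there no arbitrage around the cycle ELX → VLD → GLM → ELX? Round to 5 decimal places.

Known legs of the cycle: 3.597 × 0.37023 = 1.33171731
For no arbitrage the full-cycle product must be 1, so the missing rate is 1 / 1.33171731 ≈ 0.7509101.

0.75091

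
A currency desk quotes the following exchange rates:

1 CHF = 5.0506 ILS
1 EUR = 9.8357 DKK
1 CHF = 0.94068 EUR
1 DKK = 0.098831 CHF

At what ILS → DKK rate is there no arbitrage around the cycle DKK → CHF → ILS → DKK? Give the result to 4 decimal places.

Known legs of the cycle: 0.098831 × 5.0506 = 0.4991558486
For no arbitrage the full-cycle product must be 1, so the missing rate is 1 / 0.4991558486 ≈ 2.003382.

2.0034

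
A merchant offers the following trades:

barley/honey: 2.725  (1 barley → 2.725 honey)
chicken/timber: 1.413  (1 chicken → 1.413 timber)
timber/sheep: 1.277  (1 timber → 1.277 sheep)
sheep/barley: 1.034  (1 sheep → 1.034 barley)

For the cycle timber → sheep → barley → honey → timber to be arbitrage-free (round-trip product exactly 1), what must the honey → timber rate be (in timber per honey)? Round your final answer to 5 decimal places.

0.27792

Known legs of the cycle: 1.277 × 1.034 × 2.725 = 3.59813905
For no arbitrage the full-cycle product must be 1, so the missing rate is 1 / 3.59813905 ≈ 0.2779214.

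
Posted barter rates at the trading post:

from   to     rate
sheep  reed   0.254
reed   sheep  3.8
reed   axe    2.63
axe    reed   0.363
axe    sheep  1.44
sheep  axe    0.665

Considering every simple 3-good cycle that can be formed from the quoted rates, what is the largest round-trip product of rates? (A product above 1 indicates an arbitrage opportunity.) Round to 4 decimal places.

reed→axe→sheep→reed: 2.63 × 1.44 × 0.254 = 0.96195
reed→sheep→axe→reed: 3.8 × 0.665 × 0.363 = 0.91730
Maximum is reed→axe→sheep→reed at 0.9619; no arbitrage — every cycle loses value.

0.9619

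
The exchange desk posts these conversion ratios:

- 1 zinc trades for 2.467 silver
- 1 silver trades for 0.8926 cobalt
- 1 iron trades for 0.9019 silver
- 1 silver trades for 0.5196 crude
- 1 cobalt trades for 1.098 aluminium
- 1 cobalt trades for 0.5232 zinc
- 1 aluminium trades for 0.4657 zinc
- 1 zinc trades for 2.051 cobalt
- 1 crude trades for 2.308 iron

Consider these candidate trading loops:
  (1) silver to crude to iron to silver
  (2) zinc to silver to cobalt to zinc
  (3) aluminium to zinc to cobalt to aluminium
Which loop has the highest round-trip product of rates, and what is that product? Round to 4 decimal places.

(1) 0.5196 × 2.308 × 0.9019 = 1.08159
(2) 2.467 × 0.8926 × 0.5232 = 1.15211
(3) 0.4657 × 2.051 × 1.098 = 1.04876
Highest is cycle (2) at 1.1521 (>1, arbitrage).

1.1521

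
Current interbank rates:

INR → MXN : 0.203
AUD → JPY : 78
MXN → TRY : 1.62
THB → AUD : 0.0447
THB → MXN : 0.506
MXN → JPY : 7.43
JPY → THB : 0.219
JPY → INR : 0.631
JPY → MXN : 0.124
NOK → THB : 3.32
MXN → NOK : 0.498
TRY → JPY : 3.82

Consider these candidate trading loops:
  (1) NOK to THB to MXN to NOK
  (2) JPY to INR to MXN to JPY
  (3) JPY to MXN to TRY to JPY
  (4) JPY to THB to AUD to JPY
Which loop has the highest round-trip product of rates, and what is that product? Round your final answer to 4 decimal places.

0.9517

(1) 3.32 × 0.506 × 0.498 = 0.83660
(2) 0.631 × 0.203 × 7.43 = 0.95173
(3) 0.124 × 1.62 × 3.82 = 0.76736
(4) 0.219 × 0.0447 × 78 = 0.76357
Highest is cycle (2) at 0.9517 (≤1, no arbitrage).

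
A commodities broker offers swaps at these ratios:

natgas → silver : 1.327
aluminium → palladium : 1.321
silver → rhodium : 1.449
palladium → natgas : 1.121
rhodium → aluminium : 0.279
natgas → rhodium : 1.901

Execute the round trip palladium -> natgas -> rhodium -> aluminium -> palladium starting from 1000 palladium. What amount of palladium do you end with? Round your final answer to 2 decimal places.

785.41

1000 palladium × 1.121 = 1121 natgas
1121 natgas × 1.901 = 2131.021 rhodium
2131.021 rhodium × 0.279 = 594.554859 aluminium
594.554859 aluminium × 1.321 = 785.406968739 palladium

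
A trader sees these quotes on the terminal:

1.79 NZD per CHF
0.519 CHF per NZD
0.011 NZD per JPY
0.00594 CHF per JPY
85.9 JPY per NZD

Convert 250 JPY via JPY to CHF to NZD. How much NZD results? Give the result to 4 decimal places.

2.6582

250 JPY × 0.00594 = 1.485 CHF
1.485 CHF × 1.79 = 2.65815 NZD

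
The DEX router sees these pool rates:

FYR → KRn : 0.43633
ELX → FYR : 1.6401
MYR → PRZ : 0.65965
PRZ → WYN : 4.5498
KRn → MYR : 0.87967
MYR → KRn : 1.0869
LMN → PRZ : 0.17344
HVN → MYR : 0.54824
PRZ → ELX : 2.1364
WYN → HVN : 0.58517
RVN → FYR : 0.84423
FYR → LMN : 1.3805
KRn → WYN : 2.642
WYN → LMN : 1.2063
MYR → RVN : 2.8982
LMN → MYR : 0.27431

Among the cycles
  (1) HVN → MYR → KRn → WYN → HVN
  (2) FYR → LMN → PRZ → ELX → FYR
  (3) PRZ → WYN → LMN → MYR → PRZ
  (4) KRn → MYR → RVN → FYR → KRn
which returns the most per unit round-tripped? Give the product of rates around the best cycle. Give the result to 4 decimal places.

0.9931

(1) 0.54824 × 1.0869 × 2.642 × 0.58517 = 0.92125
(2) 1.3805 × 0.17344 × 2.1364 × 1.6401 = 0.83895
(3) 4.5498 × 1.2063 × 0.27431 × 0.65965 = 0.99312
(4) 0.87967 × 2.8982 × 0.84423 × 0.43633 = 0.93913
Highest is cycle (3) at 0.9931 (≤1, no arbitrage).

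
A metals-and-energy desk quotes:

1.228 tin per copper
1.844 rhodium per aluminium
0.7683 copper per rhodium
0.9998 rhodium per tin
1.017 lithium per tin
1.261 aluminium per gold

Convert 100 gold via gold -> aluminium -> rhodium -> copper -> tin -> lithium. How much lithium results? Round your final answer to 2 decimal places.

100 gold × 1.261 = 126.1 aluminium
126.1 aluminium × 1.844 = 232.5284 rhodium
232.5284 rhodium × 0.7683 = 178.65156972 copper
178.65156972 copper × 1.228 = 219.38412761616 tin
219.38412761616 tin × 1.017 = 223.11365778563472 lithium

223.11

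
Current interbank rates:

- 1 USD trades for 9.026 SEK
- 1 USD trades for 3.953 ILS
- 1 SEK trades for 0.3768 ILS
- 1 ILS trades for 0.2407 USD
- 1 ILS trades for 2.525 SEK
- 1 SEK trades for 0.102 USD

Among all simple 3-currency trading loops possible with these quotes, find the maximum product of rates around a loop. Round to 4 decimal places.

1.0181

USD→ILS→SEK→USD: 3.953 × 2.525 × 0.102 = 1.01810
USD→SEK→ILS→USD: 9.026 × 0.3768 × 0.2407 = 0.81862
Maximum is USD→ILS→SEK→USD at 1.0181; arbitrage exists.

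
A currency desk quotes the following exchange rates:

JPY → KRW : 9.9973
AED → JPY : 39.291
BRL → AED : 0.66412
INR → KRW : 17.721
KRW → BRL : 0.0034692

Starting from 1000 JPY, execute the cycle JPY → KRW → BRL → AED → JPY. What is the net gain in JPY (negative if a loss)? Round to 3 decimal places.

-94.993

1000 JPY × 9.9973 = 9997.3 KRW
9997.3 KRW × 0.0034692 = 34.68263316 BRL
34.68263316 BRL × 0.66412 = 23.0334303342192 AED
23.0334303342192 AED × 39.291 = 905.0065112618065872 JPY
Net change: 905.0065112618065872 − 1000 = -94.9934887381934128 JPY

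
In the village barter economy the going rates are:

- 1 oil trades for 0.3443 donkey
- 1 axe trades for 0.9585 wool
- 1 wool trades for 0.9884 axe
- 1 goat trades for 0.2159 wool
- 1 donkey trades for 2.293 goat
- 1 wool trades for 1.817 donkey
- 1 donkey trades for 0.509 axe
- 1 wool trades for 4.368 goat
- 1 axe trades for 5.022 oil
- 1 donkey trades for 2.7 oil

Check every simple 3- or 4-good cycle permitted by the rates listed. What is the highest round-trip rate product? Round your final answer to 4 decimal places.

0.8995

wool→donkey→goat→wool: 1.817 × 2.293 × 0.2159 = 0.89952
wool→donkey→axe→wool: 1.817 × 0.509 × 0.9585 = 0.88647
oil→donkey→axe→oil: 0.3443 × 0.509 × 5.022 = 0.88010
Maximum is wool→donkey→goat→wool at 0.8995; no arbitrage — every cycle loses value.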